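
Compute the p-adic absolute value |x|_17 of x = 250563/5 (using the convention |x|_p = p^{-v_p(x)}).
|250563/5|_17 = 1/83521

Step 1 — compute v_17(x) by factoring powers of 17 out of the numerator and denominator: v_17(250563/5) = 4. Step 2 — apply |x|_p = p^{-v_p(x)} = 17^{-4} = 1/83521.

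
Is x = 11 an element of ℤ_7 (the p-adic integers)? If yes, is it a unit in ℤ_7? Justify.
x ∈ ℤ_7^× (unit); v_7(x) = 0

ℤ_7 = {x ∈ ℚ_7 : v_7(x) ≥ 0} and ℤ_7^× = {x ∈ ℤ_7 : v_7(x) = 0}. Here v_7(11) = v_7(num) − v_7(den) = 0; compare against these criteria.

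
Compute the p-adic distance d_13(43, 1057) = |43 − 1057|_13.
d_13(43, 1057) = 1/169

Step 1 — x − y = 43 − 1057 = -1014. Step 2 — v_13(-1014) = 2 (factor: -1014 = −(13^2 · 6); the sign does not affect v_p). Step 3 — |x − y|_13 = 13^{-2} = 1/169.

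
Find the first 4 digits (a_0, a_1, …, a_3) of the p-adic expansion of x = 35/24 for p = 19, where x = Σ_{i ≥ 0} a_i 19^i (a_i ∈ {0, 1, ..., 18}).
(a_0, …, a_3) = (7, 10, 5, 10)

v_19(35/24) = 0 (numerator and denominator both coprime to 19), so x ∈ ℤ_19^×. Compute digits iteratively via a_i = x_i mod 19, x_{i+1} = (x_i − a_i)/19, with x_0 = x:
  x_0 = 35/24;  a_0 = 7;  x_1 = (x_0 − 7)/19 = -7/24
  x_1 = -7/24;  a_1 = 10;  x_2 = (x_1 − 10)/19 = -13/24
  x_2 = -13/24;  a_2 = 5;  x_3 = (x_2 − 5)/19 = -7/24
  x_3 = -7/24;  a_3 = 10;  x_4 = (x_3 − 10)/19 = -13/24
Digits: (7, 10, 5, 10).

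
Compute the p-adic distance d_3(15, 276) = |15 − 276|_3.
d_3(15, 276) = 1/9

Step 1 — x − y = 15 − 276 = -261. Step 2 — v_3(-261) = 2 (factor: -261 = −(3^2 · 29); the sign does not affect v_p). Step 3 — |x − y|_3 = 3^{-2} = 1/9.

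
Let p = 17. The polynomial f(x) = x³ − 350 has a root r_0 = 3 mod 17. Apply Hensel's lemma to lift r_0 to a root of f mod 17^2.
r_1 = 122 (mod 289)

Hensel: r_{i+1} = r_i − f(r_i)/f′(r_i) mod 17^{i+2}, where f′(x) = 3x². Iterate:
  r_0 = 3 (mod 17)
  r_1 = 122 (mod 289)
Final: r = 122 with f(r) ≡ 0 mod 17^2.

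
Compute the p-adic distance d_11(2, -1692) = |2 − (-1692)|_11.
d_11(2, -1692) = 1/121

Step 1 — x − y = 2 − (-1692) = 1694. Step 2 — v_11(1694) = 2 (factor: 1694 = (11^2 · 14); the sign does not affect v_p). Step 3 — |x − y|_11 = 11^{-2} = 1/121.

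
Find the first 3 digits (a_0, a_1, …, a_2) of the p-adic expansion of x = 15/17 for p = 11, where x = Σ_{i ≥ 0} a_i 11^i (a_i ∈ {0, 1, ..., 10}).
(a_0, …, a_2) = (8, 0, 9)

v_11(15/17) = 0 (numerator and denominator both coprime to 11), so x ∈ ℤ_11^×. Compute digits iteratively via a_i = x_i mod 11, x_{i+1} = (x_i − a_i)/11, with x_0 = x:
  x_0 = 15/17;  a_0 = 8;  x_1 = (x_0 − 8)/11 = -11/17
  x_1 = -11/17;  a_1 = 0;  x_2 = (x_1 − 0)/11 = -1/17
  x_2 = -1/17;  a_2 = 9;  x_3 = (x_2 − 9)/11 = -14/17
Digits: (8, 0, 9).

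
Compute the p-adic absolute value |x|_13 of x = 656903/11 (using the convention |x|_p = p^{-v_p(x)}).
|656903/11|_13 = 1/28561

Step 1 — compute v_13(x) by factoring powers of 13 out of the numerator and denominator: v_13(656903/11) = 4. Step 2 — apply |x|_p = p^{-v_p(x)} = 13^{-4} = 1/28561.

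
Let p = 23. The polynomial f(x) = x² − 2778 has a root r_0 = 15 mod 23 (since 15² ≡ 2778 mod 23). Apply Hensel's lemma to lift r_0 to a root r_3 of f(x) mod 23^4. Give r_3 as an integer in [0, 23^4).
r_3 = 134519 (mod 279841)

Hensel's recurrence: r_{i+1} = r_i − f(r_i)·(f′(r_i))^{-1} mod 23^{i+2}, with f′(x) = 2x. Iterate:
  r_0 = 15 (mod 23)
  r_1 = 153 (mod 529)
  r_2 = 682 (mod 12167)
  r_3 = 134519 (mod 279841)
Final: r_3 = 134519, and one checks f(r_3) ≡ 0 mod 23^4.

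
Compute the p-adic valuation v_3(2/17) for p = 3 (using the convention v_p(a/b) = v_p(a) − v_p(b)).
v_3(2/17) = 0

Factor powers of 3 from the numerator and denominator of the reduced fraction: 2 = 3^0 · 2 and 17 = 3^0 · 17. Apply v_p(a/b) = v_p(a) − v_p(b): v_3(2/17) = 0 − 0 = 0.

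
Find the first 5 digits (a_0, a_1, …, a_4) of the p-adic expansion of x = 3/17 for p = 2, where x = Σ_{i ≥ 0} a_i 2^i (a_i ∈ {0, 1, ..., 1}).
(a_0, …, a_4) = (1, 1, 0, 0, 1)

v_2(3/17) = 0 (numerator and denominator both coprime to 2), so x ∈ ℤ_2^×. Compute digits iteratively via a_i = x_i mod 2, x_{i+1} = (x_i − a_i)/2, with x_0 = x:
  x_0 = 3/17;  a_0 = 1;  x_1 = (x_0 − 1)/2 = -7/17
  x_1 = -7/17;  a_1 = 1;  x_2 = (x_1 − 1)/2 = -12/17
  x_2 = -12/17;  a_2 = 0;  x_3 = (x_2 − 0)/2 = -6/17
  x_3 = -6/17;  a_3 = 0;  x_4 = (x_3 − 0)/2 = -3/17
  x_4 = -3/17;  a_4 = 1;  x_5 = (x_4 − 1)/2 = -10/17
Digits: (1, 1, 0, 0, 1).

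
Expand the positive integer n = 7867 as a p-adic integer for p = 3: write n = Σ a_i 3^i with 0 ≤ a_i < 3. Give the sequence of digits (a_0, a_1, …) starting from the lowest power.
(a_0, a_1, …) = (1, 0, 1, 0, 1, 2, 1, 0, 1)

Repeated division by 3 gives the digits low-to-high: 7867 = 1 + 1·3^2 + 1·3^4 + 2·3^5 + 1·3^6 + 1·3^8. Digit sequence: (1, 0, 1, 0, 1, 2, 1, 0, 1).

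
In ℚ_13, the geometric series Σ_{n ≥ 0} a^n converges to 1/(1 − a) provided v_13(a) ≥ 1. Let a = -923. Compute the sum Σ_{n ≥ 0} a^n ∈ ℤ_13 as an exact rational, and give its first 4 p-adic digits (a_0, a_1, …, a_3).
Σ a^n = 1/(1 − a) = 1/924;  first 4 digits = (1, 7, 4, 2)

v_13(a) = 1 ≥ 1, so the series converges in ℤ_13 to 1/(1 − a) = 1/(1 − (-923)) = 1/924. Expand this rational in ℤ_13: compute digits iteratively via d_i = x_i mod 13, x_{i+1} = (x_i − d_i)/13. The first 4 digits are (1, 7, 4, 2).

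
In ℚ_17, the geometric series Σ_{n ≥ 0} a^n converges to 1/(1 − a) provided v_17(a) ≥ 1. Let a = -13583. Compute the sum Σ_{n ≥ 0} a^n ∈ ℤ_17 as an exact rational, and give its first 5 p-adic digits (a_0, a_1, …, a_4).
Σ a^n = 1/(1 − a) = 1/13584;  first 5 digits = (1, 0, 4, 14, 15)

v_17(a) = 2 ≥ 1, so the series converges in ℤ_17 to 1/(1 − a) = 1/(1 − (-13583)) = 1/13584. Expand this rational in ℤ_17: compute digits iteratively via d_i = x_i mod 17, x_{i+1} = (x_i − d_i)/17. The first 5 digits are (1, 0, 4, 14, 15).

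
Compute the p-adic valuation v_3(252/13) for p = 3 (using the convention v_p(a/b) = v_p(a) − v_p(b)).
v_3(252/13) = 2

Factor powers of 3 from the numerator and denominator of the reduced fraction: 252 = 3^2 · 28 and 13 = 3^0 · 13. Apply v_p(a/b) = v_p(a) − v_p(b): v_3(252/13) = 2 − 0 = 2.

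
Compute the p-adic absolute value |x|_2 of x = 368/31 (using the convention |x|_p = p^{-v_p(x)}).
|368/31|_2 = 1/16

Step 1 — compute v_2(x) by factoring powers of 2 out of the numerator and denominator: v_2(368/31) = 4. Step 2 — apply |x|_p = p^{-v_p(x)} = 2^{-4} = 1/16.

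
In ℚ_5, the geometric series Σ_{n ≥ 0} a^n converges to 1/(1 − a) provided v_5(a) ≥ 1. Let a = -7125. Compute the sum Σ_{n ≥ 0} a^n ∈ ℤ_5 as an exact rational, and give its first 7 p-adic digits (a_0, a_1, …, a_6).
Σ a^n = 1/(1 − a) = 1/7126;  first 7 digits = (1, 0, 0, 3, 3, 2, 3)

v_5(a) = 3 ≥ 1, so the series converges in ℤ_5 to 1/(1 − a) = 1/(1 − (-7125)) = 1/7126. Expand this rational in ℤ_5: compute digits iteratively via d_i = x_i mod 5, x_{i+1} = (x_i − d_i)/5. The first 7 digits are (1, 0, 0, 3, 3, 2, 3).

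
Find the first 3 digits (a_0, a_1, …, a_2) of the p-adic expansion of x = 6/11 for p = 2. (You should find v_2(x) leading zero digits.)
(a_0, …, a_2) = (0, 1, 0)

v_2(6/11) = 1, so a_0 = ... = a_0 = 0. Factor out: x = 2^1 · u with u = 3/11 a unit in ℤ_2. Expand u iteratively via a_{v+i} = u_i mod 2, u_{i+1} = (u_i − a_{v+i})/2:
  u_0 = 3/11;  a_1 = 1;  u_1 = (u_0 − 1)/2 = -4/11
  u_1 = -4/11;  a_2 = 0;  u_2 = (u_1 − 0)/2 = -2/11
Digits: (0, 1, 0).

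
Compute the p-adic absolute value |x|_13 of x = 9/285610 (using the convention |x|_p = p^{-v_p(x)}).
|9/285610|_13 = 28561

Step 1 — compute v_13(x) by factoring powers of 13 out of the numerator and denominator: v_13(9/285610) = -4. Step 2 — apply |x|_p = p^{-v_p(x)} = 13^{4} = 28561.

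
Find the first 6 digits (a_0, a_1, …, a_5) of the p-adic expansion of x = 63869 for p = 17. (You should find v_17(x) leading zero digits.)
(a_0, …, a_5) = (0, 0, 0, 13, 0, 0)

v_17(63869) = 3, so a_0 = ... = a_2 = 0. Factor out: x = 17^3 · u with u = 13 a unit in ℤ_17. Expand u iteratively via a_{v+i} = u_i mod 17, u_{i+1} = (u_i − a_{v+i})/17:
  u_0 = 13;  a_3 = 13;  u_1 = (u_0 − 13)/17 = 0
  u_1 = 0;  a_4 = 0;  u_2 = (u_1 − 0)/17 = 0
  u_2 = 0;  a_5 = 0;  u_3 = (u_2 − 0)/17 = 0
Digits: (0, 0, 0, 13, 0, 0).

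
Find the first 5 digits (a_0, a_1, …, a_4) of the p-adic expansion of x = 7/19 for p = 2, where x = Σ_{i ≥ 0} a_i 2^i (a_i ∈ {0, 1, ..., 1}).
(a_0, …, a_4) = (1, 0, 1, 1, 1)

v_2(7/19) = 0 (numerator and denominator both coprime to 2), so x ∈ ℤ_2^×. Compute digits iteratively via a_i = x_i mod 2, x_{i+1} = (x_i − a_i)/2, with x_0 = x:
  x_0 = 7/19;  a_0 = 1;  x_1 = (x_0 − 1)/2 = -6/19
  x_1 = -6/19;  a_1 = 0;  x_2 = (x_1 − 0)/2 = -3/19
  x_2 = -3/19;  a_2 = 1;  x_3 = (x_2 − 1)/2 = -11/19
  x_3 = -11/19;  a_3 = 1;  x_4 = (x_3 − 1)/2 = -15/19
  x_4 = -15/19;  a_4 = 1;  x_5 = (x_4 − 1)/2 = -17/19
Digits: (1, 0, 1, 1, 1).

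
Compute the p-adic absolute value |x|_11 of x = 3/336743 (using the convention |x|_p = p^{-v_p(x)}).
|3/336743|_11 = 14641

Step 1 — compute v_11(x) by factoring powers of 11 out of the numerator and denominator: v_11(3/336743) = -4. Step 2 — apply |x|_p = p^{-v_p(x)} = 11^{4} = 14641.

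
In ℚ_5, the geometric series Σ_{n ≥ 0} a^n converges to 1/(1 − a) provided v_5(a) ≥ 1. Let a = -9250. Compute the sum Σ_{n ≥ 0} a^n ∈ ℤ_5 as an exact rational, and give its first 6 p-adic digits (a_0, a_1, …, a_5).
Σ a^n = 1/(1 − a) = 1/9251;  first 6 digits = (1, 0, 0, 1, 0, 2)

v_5(a) = 3 ≥ 1, so the series converges in ℤ_5 to 1/(1 − a) = 1/(1 − (-9250)) = 1/9251. Expand this rational in ℤ_5: compute digits iteratively via d_i = x_i mod 5, x_{i+1} = (x_i − d_i)/5. The first 6 digits are (1, 0, 0, 1, 0, 2).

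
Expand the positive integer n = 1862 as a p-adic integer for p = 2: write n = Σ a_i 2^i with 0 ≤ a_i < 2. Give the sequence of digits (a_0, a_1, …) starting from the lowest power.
(a_0, a_1, …) = (0, 1, 1, 0, 0, 0, 1, 0, 1, 1, 1)

Repeated division by 2 gives the digits low-to-high: 1862 = 1·2^1 + 1·2^2 + 1·2^6 + 1·2^8 + 1·2^9 + 1·2^10. Digit sequence: (0, 1, 1, 0, 0, 0, 1, 0, 1, 1, 1).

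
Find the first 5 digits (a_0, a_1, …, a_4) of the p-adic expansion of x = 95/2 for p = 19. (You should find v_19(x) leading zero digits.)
(a_0, …, a_4) = (0, 12, 9, 9, 9)

v_19(95/2) = 1, so a_0 = ... = a_0 = 0. Factor out: x = 19^1 · u with u = 5/2 a unit in ℤ_19. Expand u iteratively via a_{v+i} = u_i mod 19, u_{i+1} = (u_i − a_{v+i})/19:
  u_0 = 5/2;  a_1 = 12;  u_1 = (u_0 − 12)/19 = -1/2
  u_1 = -1/2;  a_2 = 9;  u_2 = (u_1 − 9)/19 = -1/2
  u_2 = -1/2;  a_3 = 9;  u_3 = (u_2 − 9)/19 = -1/2
  u_3 = -1/2;  a_4 = 9;  u_4 = (u_3 − 9)/19 = -1/2
Digits: (0, 12, 9, 9, 9).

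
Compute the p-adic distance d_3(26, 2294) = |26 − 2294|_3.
d_3(26, 2294) = 1/81

Step 1 — x − y = 26 − 2294 = -2268. Step 2 — v_3(-2268) = 4 (factor: -2268 = −(3^4 · 28); the sign does not affect v_p). Step 3 — |x − y|_3 = 3^{-4} = 1/81.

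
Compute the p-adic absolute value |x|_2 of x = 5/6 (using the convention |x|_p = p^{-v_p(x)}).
|5/6|_2 = 2

Step 1 — compute v_2(x) by factoring powers of 2 out of the numerator and denominator: v_2(5/6) = -1. Step 2 — apply |x|_p = p^{-v_p(x)} = 2^{1} = 2.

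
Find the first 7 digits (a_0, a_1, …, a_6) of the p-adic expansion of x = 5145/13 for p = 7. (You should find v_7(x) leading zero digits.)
(a_0, …, a_6) = (0, 0, 0, 6, 2, 5, 3)

v_7(5145/13) = 3, so a_0 = ... = a_2 = 0. Factor out: x = 7^3 · u with u = 15/13 a unit in ℤ_7. Expand u iteratively via a_{v+i} = u_i mod 7, u_{i+1} = (u_i − a_{v+i})/7:
  u_0 = 15/13;  a_3 = 6;  u_1 = (u_0 − 6)/7 = -9/13
  u_1 = -9/13;  a_4 = 2;  u_2 = (u_1 − 2)/7 = -5/13
  u_2 = -5/13;  a_5 = 5;  u_3 = (u_2 − 5)/7 = -10/13
  u_3 = -10/13;  a_6 = 3;  u_4 = (u_3 − 3)/7 = -7/13
Digits: (0, 0, 0, 6, 2, 5, 3).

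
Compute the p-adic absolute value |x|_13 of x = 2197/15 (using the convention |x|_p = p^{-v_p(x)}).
|2197/15|_13 = 1/2197

Step 1 — compute v_13(x) by factoring powers of 13 out of the numerator and denominator: v_13(2197/15) = 3. Step 2 — apply |x|_p = p^{-v_p(x)} = 13^{-3} = 1/2197.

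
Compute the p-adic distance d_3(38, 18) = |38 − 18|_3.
d_3(38, 18) = 1

Step 1 — x − y = 38 − 18 = 20. Step 2 — v_3(20) = 0 (factor: 20 = (3^0 · 20); the sign does not affect v_p). Step 3 — |x − y|_3 = 3^{0} = 1.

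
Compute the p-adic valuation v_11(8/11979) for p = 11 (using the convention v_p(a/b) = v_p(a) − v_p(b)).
v_11(8/11979) = -3

Factor powers of 11 from the numerator and denominator of the reduced fraction: 8 = 11^0 · 8 and 11979 = 11^3 · 9. Apply v_p(a/b) = v_p(a) − v_p(b): v_11(8/11979) = 0 − 3 = -3.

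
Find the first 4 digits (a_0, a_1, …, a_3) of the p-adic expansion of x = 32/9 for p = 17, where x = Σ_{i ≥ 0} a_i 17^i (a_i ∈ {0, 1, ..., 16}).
(a_0, …, a_3) = (13, 7, 9, 7)

v_17(32/9) = 0 (numerator and denominator both coprime to 17), so x ∈ ℤ_17^×. Compute digits iteratively via a_i = x_i mod 17, x_{i+1} = (x_i − a_i)/17, with x_0 = x:
  x_0 = 32/9;  a_0 = 13;  x_1 = (x_0 − 13)/17 = -5/9
  x_1 = -5/9;  a_1 = 7;  x_2 = (x_1 − 7)/17 = -4/9
  x_2 = -4/9;  a_2 = 9;  x_3 = (x_2 − 9)/17 = -5/9
  x_3 = -5/9;  a_3 = 7;  x_4 = (x_3 − 7)/17 = -4/9
Digits: (13, 7, 9, 7).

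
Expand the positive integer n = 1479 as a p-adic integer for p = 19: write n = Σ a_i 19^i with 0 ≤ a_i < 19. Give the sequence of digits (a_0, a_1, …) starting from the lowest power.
(a_0, a_1, …) = (16, 1, 4)

Repeated division by 19 gives the digits low-to-high: 1479 = 16 + 1·19^1 + 4·19^2. Digit sequence: (16, 1, 4).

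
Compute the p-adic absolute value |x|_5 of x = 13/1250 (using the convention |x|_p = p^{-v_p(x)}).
|13/1250|_5 = 625

Step 1 — compute v_5(x) by factoring powers of 5 out of the numerator and denominator: v_5(13/1250) = -4. Step 2 — apply |x|_p = p^{-v_p(x)} = 5^{4} = 625.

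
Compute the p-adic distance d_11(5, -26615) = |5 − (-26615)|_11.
d_11(5, -26615) = 1/1331

Step 1 — x − y = 5 − (-26615) = 26620. Step 2 — v_11(26620) = 3 (factor: 26620 = (11^3 · 20); the sign does not affect v_p). Step 3 — |x − y|_11 = 11^{-3} = 1/1331.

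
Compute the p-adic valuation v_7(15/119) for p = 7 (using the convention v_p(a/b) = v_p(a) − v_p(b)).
v_7(15/119) = -1

Factor powers of 7 from the numerator and denominator of the reduced fraction: 15 = 7^0 · 15 and 119 = 7^1 · 17. Apply v_p(a/b) = v_p(a) − v_p(b): v_7(15/119) = 0 − 1 = -1.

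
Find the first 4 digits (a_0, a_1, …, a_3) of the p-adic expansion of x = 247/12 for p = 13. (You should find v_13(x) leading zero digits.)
(a_0, …, a_3) = (0, 7, 5, 5)

v_13(247/12) = 1, so a_0 = ... = a_0 = 0. Factor out: x = 13^1 · u with u = 19/12 a unit in ℤ_13. Expand u iteratively via a_{v+i} = u_i mod 13, u_{i+1} = (u_i − a_{v+i})/13:
  u_0 = 19/12;  a_1 = 7;  u_1 = (u_0 − 7)/13 = -5/12
  u_1 = -5/12;  a_2 = 5;  u_2 = (u_1 − 5)/13 = -5/12
  u_2 = -5/12;  a_3 = 5;  u_3 = (u_2 − 5)/13 = -5/12
Digits: (0, 7, 5, 5).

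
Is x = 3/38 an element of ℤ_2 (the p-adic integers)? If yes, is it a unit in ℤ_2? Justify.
x ∉ ℤ_2 (v_2(x) = -1 < 0)

ℤ_2 = {x ∈ ℚ_2 : v_2(x) ≥ 0} and ℤ_2^× = {x ∈ ℤ_2 : v_2(x) = 0}. Here v_2(3/38) = v_2(num) − v_2(den) = -1; compare against these criteria.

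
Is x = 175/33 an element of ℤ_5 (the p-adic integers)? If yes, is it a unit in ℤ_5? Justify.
x ∈ ℤ_5 but not a unit; v_5(x) = 2 > 0

ℤ_5 = {x ∈ ℚ_5 : v_5(x) ≥ 0} and ℤ_5^× = {x ∈ ℤ_5 : v_5(x) = 0}. Here v_5(175/33) = v_5(num) − v_5(den) = 2; compare against these criteria.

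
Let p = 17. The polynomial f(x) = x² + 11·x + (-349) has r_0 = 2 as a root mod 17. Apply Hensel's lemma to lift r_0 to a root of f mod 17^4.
r_3 = 21949 (mod 83521)

Hensel: r_{i+1} = r_i − f(r_i)·(f′(r_i))^{-1} mod 17^{i+2}, f′(x) = 2x + 11. Iterate:
  r_0 = 2 (mod 17)
  r_1 = 274 (mod 289)
  r_2 = 2297 (mod 4913)
  r_3 = 21949 (mod 83521)
Final: r = 21949 satisfies f(r) ≡ 0 mod 17^4.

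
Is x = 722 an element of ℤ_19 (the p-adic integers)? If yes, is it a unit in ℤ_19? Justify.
x ∈ ℤ_19 but not a unit; v_19(x) = 2 > 0

ℤ_19 = {x ∈ ℚ_19 : v_19(x) ≥ 0} and ℤ_19^× = {x ∈ ℤ_19 : v_19(x) = 0}. Here v_19(722) = v_19(num) − v_19(den) = 2; compare against these criteria.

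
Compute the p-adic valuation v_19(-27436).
v_19(-27436) = 3

v_19(n) is the largest exponent k such that 19^k divides n. Factor out: -27436 = -19^3 · 4. (Sign doesn't affect v_p.) So v_19(-27436) = 3.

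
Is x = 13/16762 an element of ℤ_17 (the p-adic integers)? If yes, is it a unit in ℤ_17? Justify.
x ∉ ℤ_17 (v_17(x) = -2 < 0)

ℤ_17 = {x ∈ ℚ_17 : v_17(x) ≥ 0} and ℤ_17^× = {x ∈ ℤ_17 : v_17(x) = 0}. Here v_17(13/16762) = v_17(num) − v_17(den) = -2; compare against these criteria.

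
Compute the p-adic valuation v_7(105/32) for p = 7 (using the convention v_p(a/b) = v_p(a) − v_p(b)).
v_7(105/32) = 1

Factor powers of 7 from the numerator and denominator of the reduced fraction: 105 = 7^1 · 15 and 32 = 7^0 · 32. Apply v_p(a/b) = v_p(a) − v_p(b): v_7(105/32) = 1 − 0 = 1.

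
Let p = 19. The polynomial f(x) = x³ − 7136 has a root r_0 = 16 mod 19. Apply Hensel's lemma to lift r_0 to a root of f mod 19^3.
r_2 = 3284 (mod 6859)

Hensel: r_{i+1} = r_i − f(r_i)/f′(r_i) mod 19^{i+2}, where f′(x) = 3x². Iterate:
  r_0 = 16 (mod 19)
  r_1 = 35 (mod 361)
  r_2 = 3284 (mod 6859)
Final: r = 3284 with f(r) ≡ 0 mod 19^3.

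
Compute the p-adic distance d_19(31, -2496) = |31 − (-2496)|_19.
d_19(31, -2496) = 1/361

Step 1 — x − y = 31 − (-2496) = 2527. Step 2 — v_19(2527) = 2 (factor: 2527 = (19^2 · 7); the sign does not affect v_p). Step 3 — |x − y|_19 = 19^{-2} = 1/361.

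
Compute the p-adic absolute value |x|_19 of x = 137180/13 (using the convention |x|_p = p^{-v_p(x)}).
|137180/13|_19 = 1/6859

Step 1 — compute v_19(x) by factoring powers of 19 out of the numerator and denominator: v_19(137180/13) = 3. Step 2 — apply |x|_p = p^{-v_p(x)} = 19^{-3} = 1/6859.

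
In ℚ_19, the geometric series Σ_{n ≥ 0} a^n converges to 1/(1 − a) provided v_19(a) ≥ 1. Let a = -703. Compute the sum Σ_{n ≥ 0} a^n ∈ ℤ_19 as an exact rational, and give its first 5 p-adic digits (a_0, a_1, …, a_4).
Σ a^n = 1/(1 − a) = 1/704;  first 5 digits = (1, 1, 18, 15, 17)

v_19(a) = 1 ≥ 1, so the series converges in ℤ_19 to 1/(1 − a) = 1/(1 − (-703)) = 1/704. Expand this rational in ℤ_19: compute digits iteratively via d_i = x_i mod 19, x_{i+1} = (x_i − d_i)/19. The first 5 digits are (1, 1, 18, 15, 17).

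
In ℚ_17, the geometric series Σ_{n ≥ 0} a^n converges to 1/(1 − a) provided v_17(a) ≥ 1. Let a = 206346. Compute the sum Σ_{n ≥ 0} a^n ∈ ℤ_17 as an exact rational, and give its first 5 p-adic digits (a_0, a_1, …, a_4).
Σ a^n = 1/(1 − a) = -1/206345;  first 5 digits = (1, 0, 0, 8, 2)

v_17(a) = 3 ≥ 1, so the series converges in ℤ_17 to 1/(1 − a) = 1/(1 − 206346) = -1/206345. Expand this rational in ℤ_17: compute digits iteratively via d_i = x_i mod 17, x_{i+1} = (x_i − d_i)/17. The first 5 digits are (1, 0, 0, 8, 2).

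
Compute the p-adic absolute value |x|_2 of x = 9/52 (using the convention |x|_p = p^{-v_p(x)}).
|9/52|_2 = 4

Step 1 — compute v_2(x) by factoring powers of 2 out of the numerator and denominator: v_2(9/52) = -2. Step 2 — apply |x|_p = p^{-v_p(x)} = 2^{2} = 4.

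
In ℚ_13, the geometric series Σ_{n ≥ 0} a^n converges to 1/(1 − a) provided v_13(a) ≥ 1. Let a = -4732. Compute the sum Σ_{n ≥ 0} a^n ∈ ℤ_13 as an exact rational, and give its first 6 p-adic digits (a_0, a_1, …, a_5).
Σ a^n = 1/(1 − a) = 1/4733;  first 6 digits = (1, 0, 11, 10, 3, 8)

v_13(a) = 2 ≥ 1, so the series converges in ℤ_13 to 1/(1 − a) = 1/(1 − (-4732)) = 1/4733. Expand this rational in ℤ_13: compute digits iteratively via d_i = x_i mod 13, x_{i+1} = (x_i − d_i)/13. The first 6 digits are (1, 0, 11, 10, 3, 8).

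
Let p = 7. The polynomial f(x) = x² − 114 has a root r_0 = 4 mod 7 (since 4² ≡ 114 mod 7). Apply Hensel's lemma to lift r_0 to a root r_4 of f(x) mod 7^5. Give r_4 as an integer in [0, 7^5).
r_4 = 11421 (mod 16807)

Hensel's recurrence: r_{i+1} = r_i − f(r_i)·(f′(r_i))^{-1} mod 7^{i+2}, with f′(x) = 2x. Iterate:
  r_0 = 4 (mod 7)
  r_1 = 4 (mod 49)
  r_2 = 102 (mod 343)
  r_3 = 1817 (mod 2401)
  r_4 = 11421 (mod 16807)
Final: r_4 = 11421, and one checks f(r_4) ≡ 0 mod 7^5.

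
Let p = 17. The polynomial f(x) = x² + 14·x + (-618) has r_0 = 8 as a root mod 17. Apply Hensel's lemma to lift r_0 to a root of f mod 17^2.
r_1 = 42 (mod 289)

Hensel: r_{i+1} = r_i − f(r_i)·(f′(r_i))^{-1} mod 17^{i+2}, f′(x) = 2x + 14. Iterate:
  r_0 = 8 (mod 17)
  r_1 = 42 (mod 289)
Final: r = 42 satisfies f(r) ≡ 0 mod 17^2.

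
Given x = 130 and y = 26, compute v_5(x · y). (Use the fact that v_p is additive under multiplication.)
v_5(3380) = 1

v_p(x) = 1 (factor: 130 = 5^1 · 26); v_p(y) = 0 (factor: 26 = 5^0 · 26). Additivity: v_p(xy) = v_p(x) + v_p(y) = 1 + 0 = 1. (Direct check: xy = 3380 = 5^1 · (676).)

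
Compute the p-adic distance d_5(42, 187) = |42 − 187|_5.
d_5(42, 187) = 1/5

Step 1 — x − y = 42 − 187 = -145. Step 2 — v_5(-145) = 1 (factor: -145 = −(5^1 · 29); the sign does not affect v_p). Step 3 — |x − y|_5 = 5^{-1} = 1/5.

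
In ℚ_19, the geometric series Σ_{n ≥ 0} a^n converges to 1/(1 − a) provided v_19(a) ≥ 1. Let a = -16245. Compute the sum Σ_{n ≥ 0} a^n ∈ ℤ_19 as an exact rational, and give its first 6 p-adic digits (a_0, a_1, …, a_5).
Σ a^n = 1/(1 − a) = 1/16246;  first 6 digits = (1, 0, 12, 16, 10, 11)

v_19(a) = 2 ≥ 1, so the series converges in ℤ_19 to 1/(1 − a) = 1/(1 − (-16245)) = 1/16246. Expand this rational in ℤ_19: compute digits iteratively via d_i = x_i mod 19, x_{i+1} = (x_i − d_i)/19. The first 6 digits are (1, 0, 12, 16, 10, 11).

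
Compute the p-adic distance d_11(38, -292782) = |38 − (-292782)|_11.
d_11(38, -292782) = 1/14641

Step 1 — x − y = 38 − (-292782) = 292820. Step 2 — v_11(292820) = 4 (factor: 292820 = (11^4 · 20); the sign does not affect v_p). Step 3 — |x − y|_11 = 11^{-4} = 1/14641.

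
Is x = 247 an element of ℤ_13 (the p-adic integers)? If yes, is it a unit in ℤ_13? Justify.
x ∈ ℤ_13 but not a unit; v_13(x) = 1 > 0

ℤ_13 = {x ∈ ℚ_13 : v_13(x) ≥ 0} and ℤ_13^× = {x ∈ ℤ_13 : v_13(x) = 0}. Here v_13(247) = v_13(num) − v_13(den) = 1; compare against these criteria.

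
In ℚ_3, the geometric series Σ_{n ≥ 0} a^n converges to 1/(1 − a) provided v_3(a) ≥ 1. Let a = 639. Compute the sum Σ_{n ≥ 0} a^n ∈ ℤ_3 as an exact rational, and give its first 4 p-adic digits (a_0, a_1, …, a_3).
Σ a^n = 1/(1 − a) = -1/638;  first 4 digits = (1, 0, 2, 2)

v_3(a) = 2 ≥ 1, so the series converges in ℤ_3 to 1/(1 − a) = 1/(1 − 639) = -1/638. Expand this rational in ℤ_3: compute digits iteratively via d_i = x_i mod 3, x_{i+1} = (x_i − d_i)/3. The first 4 digits are (1, 0, 2, 2).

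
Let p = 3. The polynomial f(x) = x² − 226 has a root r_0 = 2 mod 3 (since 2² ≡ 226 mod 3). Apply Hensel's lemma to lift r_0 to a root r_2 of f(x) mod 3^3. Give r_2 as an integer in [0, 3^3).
r_2 = 8 (mod 27)

Hensel's recurrence: r_{i+1} = r_i − f(r_i)·(f′(r_i))^{-1} mod 3^{i+2}, with f′(x) = 2x. Iterate:
  r_0 = 2 (mod 3)
  r_1 = 8 (mod 9)
  r_2 = 8 (mod 27)
Final: r_2 = 8, and one checks f(r_2) ≡ 0 mod 3^3.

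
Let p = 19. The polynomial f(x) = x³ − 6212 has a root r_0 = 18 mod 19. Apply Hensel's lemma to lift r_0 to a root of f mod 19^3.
r_2 = 4236 (mod 6859)

Hensel: r_{i+1} = r_i − f(r_i)/f′(r_i) mod 19^{i+2}, where f′(x) = 3x². Iterate:
  r_0 = 18 (mod 19)
  r_1 = 265 (mod 361)
  r_2 = 4236 (mod 6859)
Final: r = 4236 with f(r) ≡ 0 mod 19^3.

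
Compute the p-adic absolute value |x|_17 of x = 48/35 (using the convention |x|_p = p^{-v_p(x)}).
|48/35|_17 = 1

Step 1 — compute v_17(x) by factoring powers of 17 out of the numerator and denominator: v_17(48/35) = 0. Step 2 — apply |x|_p = p^{-v_p(x)} = 17^{0} = 1.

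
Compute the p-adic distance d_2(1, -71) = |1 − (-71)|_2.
d_2(1, -71) = 1/8

Step 1 — x − y = 1 − (-71) = 72. Step 2 — v_2(72) = 3 (factor: 72 = (2^3 · 9); the sign does not affect v_p). Step 3 — |x − y|_2 = 2^{-3} = 1/8.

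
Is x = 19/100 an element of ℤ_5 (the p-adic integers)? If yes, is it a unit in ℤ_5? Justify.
x ∉ ℤ_5 (v_5(x) = -2 < 0)

ℤ_5 = {x ∈ ℚ_5 : v_5(x) ≥ 0} and ℤ_5^× = {x ∈ ℤ_5 : v_5(x) = 0}. Here v_5(19/100) = v_5(num) − v_5(den) = -2; compare against these criteria.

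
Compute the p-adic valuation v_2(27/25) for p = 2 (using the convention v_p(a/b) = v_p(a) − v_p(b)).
v_2(27/25) = 0

Factor powers of 2 from the numerator and denominator of the reduced fraction: 27 = 2^0 · 27 and 25 = 2^0 · 25. Apply v_p(a/b) = v_p(a) − v_p(b): v_2(27/25) = 0 − 0 = 0.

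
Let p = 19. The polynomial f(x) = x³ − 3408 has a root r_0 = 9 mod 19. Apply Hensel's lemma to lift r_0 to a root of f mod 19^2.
r_1 = 332 (mod 361)

Hensel: r_{i+1} = r_i − f(r_i)/f′(r_i) mod 19^{i+2}, where f′(x) = 3x². Iterate:
  r_0 = 9 (mod 19)
  r_1 = 332 (mod 361)
Final: r = 332 with f(r) ≡ 0 mod 19^2.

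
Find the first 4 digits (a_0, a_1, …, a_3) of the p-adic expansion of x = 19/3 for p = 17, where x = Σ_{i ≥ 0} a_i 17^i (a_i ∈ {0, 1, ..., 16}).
(a_0, …, a_3) = (12, 11, 5, 11)

v_17(19/3) = 0 (numerator and denominator both coprime to 17), so x ∈ ℤ_17^×. Compute digits iteratively via a_i = x_i mod 17, x_{i+1} = (x_i − a_i)/17, with x_0 = x:
  x_0 = 19/3;  a_0 = 12;  x_1 = (x_0 − 12)/17 = -1/3
  x_1 = -1/3;  a_1 = 11;  x_2 = (x_1 − 11)/17 = -2/3
  x_2 = -2/3;  a_2 = 5;  x_3 = (x_2 − 5)/17 = -1/3
  x_3 = -1/3;  a_3 = 11;  x_4 = (x_3 − 11)/17 = -2/3
Digits: (12, 11, 5, 11).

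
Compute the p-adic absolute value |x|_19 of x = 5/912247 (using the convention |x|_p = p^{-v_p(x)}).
|5/912247|_19 = 130321

Step 1 — compute v_19(x) by factoring powers of 19 out of the numerator and denominator: v_19(5/912247) = -4. Step 2 — apply |x|_p = p^{-v_p(x)} = 19^{4} = 130321.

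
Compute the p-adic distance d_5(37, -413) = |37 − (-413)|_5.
d_5(37, -413) = 1/25

Step 1 — x − y = 37 − (-413) = 450. Step 2 — v_5(450) = 2 (factor: 450 = (5^2 · 18); the sign does not affect v_p). Step 3 — |x − y|_5 = 5^{-2} = 1/25.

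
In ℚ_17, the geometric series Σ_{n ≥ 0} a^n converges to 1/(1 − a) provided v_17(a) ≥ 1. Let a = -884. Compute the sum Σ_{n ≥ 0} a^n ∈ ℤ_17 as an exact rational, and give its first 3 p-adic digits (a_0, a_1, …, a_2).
Σ a^n = 1/(1 − a) = 1/885;  first 3 digits = (1, 16, 14)

v_17(a) = 1 ≥ 1, so the series converges in ℤ_17 to 1/(1 − a) = 1/(1 − (-884)) = 1/885. Expand this rational in ℤ_17: compute digits iteratively via d_i = x_i mod 17, x_{i+1} = (x_i − d_i)/17. The first 3 digits are (1, 16, 14).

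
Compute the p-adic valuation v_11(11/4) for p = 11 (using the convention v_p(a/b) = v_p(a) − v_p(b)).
v_11(11/4) = 1

Factor powers of 11 from the numerator and denominator of the reduced fraction: 11 = 11^1 · 1 and 4 = 11^0 · 4. Apply v_p(a/b) = v_p(a) − v_p(b): v_11(11/4) = 1 − 0 = 1.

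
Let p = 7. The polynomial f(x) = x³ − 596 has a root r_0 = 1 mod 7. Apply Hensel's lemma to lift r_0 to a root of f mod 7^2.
r_1 = 36 (mod 49)

Hensel: r_{i+1} = r_i − f(r_i)/f′(r_i) mod 7^{i+2}, where f′(x) = 3x². Iterate:
  r_0 = 1 (mod 7)
  r_1 = 36 (mod 49)
Final: r = 36 with f(r) ≡ 0 mod 7^2.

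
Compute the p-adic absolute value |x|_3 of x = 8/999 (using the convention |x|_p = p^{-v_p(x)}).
|8/999|_3 = 27

Step 1 — compute v_3(x) by factoring powers of 3 out of the numerator and denominator: v_3(8/999) = -3. Step 2 — apply |x|_p = p^{-v_p(x)} = 3^{3} = 27.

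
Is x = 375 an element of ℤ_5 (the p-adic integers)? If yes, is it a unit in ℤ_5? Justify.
x ∈ ℤ_5 but not a unit; v_5(x) = 3 > 0

ℤ_5 = {x ∈ ℚ_5 : v_5(x) ≥ 0} and ℤ_5^× = {x ∈ ℤ_5 : v_5(x) = 0}. Here v_5(375) = v_5(num) − v_5(den) = 3; compare against these criteria.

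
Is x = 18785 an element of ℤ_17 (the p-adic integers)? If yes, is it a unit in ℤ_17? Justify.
x ∈ ℤ_17 but not a unit; v_17(x) = 2 > 0

ℤ_17 = {x ∈ ℚ_17 : v_17(x) ≥ 0} and ℤ_17^× = {x ∈ ℤ_17 : v_17(x) = 0}. Here v_17(18785) = v_17(num) − v_17(den) = 2; compare against these criteria.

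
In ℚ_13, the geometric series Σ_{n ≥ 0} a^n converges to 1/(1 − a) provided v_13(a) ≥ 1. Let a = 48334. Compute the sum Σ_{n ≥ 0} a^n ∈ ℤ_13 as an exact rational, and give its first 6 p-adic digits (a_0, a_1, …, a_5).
Σ a^n = 1/(1 − a) = -1/48333;  first 6 digits = (1, 0, 0, 9, 1, 0)

v_13(a) = 3 ≥ 1, so the series converges in ℤ_13 to 1/(1 − a) = 1/(1 − 48334) = -1/48333. Expand this rational in ℤ_13: compute digits iteratively via d_i = x_i mod 13, x_{i+1} = (x_i − d_i)/13. The first 6 digits are (1, 0, 0, 9, 1, 0).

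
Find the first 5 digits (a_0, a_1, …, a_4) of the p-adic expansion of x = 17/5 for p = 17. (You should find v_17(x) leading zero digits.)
(a_0, …, a_4) = (0, 7, 3, 10, 13)

v_17(17/5) = 1, so a_0 = ... = a_0 = 0. Factor out: x = 17^1 · u with u = 1/5 a unit in ℤ_17. Expand u iteratively via a_{v+i} = u_i mod 17, u_{i+1} = (u_i − a_{v+i})/17:
  u_0 = 1/5;  a_1 = 7;  u_1 = (u_0 − 7)/17 = -2/5
  u_1 = -2/5;  a_2 = 3;  u_2 = (u_1 − 3)/17 = -1/5
  u_2 = -1/5;  a_3 = 10;  u_3 = (u_2 − 10)/17 = -3/5
  u_3 = -3/5;  a_4 = 13;  u_4 = (u_3 − 13)/17 = -4/5
Digits: (0, 7, 3, 10, 13).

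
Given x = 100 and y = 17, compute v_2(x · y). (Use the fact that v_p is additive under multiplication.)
v_2(1700) = 2

v_p(x) = 2 (factor: 100 = 2^2 · 25); v_p(y) = 0 (factor: 17 = 2^0 · 17). Additivity: v_p(xy) = v_p(x) + v_p(y) = 2 + 0 = 2. (Direct check: xy = 1700 = 2^2 · (425).)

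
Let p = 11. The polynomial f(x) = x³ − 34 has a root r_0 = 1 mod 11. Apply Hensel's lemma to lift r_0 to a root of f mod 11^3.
r_2 = 1222 (mod 1331)

Hensel: r_{i+1} = r_i − f(r_i)/f′(r_i) mod 11^{i+2}, where f′(x) = 3x². Iterate:
  r_0 = 1 (mod 11)
  r_1 = 12 (mod 121)
  r_2 = 1222 (mod 1331)
Final: r = 1222 with f(r) ≡ 0 mod 11^3.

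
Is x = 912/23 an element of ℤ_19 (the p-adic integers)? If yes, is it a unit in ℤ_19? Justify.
x ∈ ℤ_19 but not a unit; v_19(x) = 1 > 0

ℤ_19 = {x ∈ ℚ_19 : v_19(x) ≥ 0} and ℤ_19^× = {x ∈ ℤ_19 : v_19(x) = 0}. Here v_19(912/23) = v_19(num) − v_19(den) = 1; compare against these criteria.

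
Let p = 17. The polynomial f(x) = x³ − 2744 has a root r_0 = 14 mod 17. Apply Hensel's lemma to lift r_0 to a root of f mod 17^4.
r_3 = 14 (mod 83521)

Hensel: r_{i+1} = r_i − f(r_i)/f′(r_i) mod 17^{i+2}, where f′(x) = 3x². Iterate:
  r_0 = 14 (mod 17)
  r_1 = 14 (mod 289)
  r_2 = 14 (mod 4913)
  r_3 = 14 (mod 83521)
Final: r = 14 with f(r) ≡ 0 mod 17^4.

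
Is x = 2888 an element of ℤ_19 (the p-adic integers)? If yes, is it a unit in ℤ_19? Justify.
x ∈ ℤ_19 but not a unit; v_19(x) = 2 > 0

ℤ_19 = {x ∈ ℚ_19 : v_19(x) ≥ 0} and ℤ_19^× = {x ∈ ℤ_19 : v_19(x) = 0}. Here v_19(2888) = v_19(num) − v_19(den) = 2; compare against these criteria.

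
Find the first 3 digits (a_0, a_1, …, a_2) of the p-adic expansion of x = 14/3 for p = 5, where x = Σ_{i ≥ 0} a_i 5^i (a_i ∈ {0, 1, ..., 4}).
(a_0, …, a_2) = (3, 2, 3)

v_5(14/3) = 0 (numerator and denominator both coprime to 5), so x ∈ ℤ_5^×. Compute digits iteratively via a_i = x_i mod 5, x_{i+1} = (x_i − a_i)/5, with x_0 = x:
  x_0 = 14/3;  a_0 = 3;  x_1 = (x_0 − 3)/5 = 1/3
  x_1 = 1/3;  a_1 = 2;  x_2 = (x_1 − 2)/5 = -1/3
  x_2 = -1/3;  a_2 = 3;  x_3 = (x_2 − 3)/5 = -2/3
Digits: (3, 2, 3).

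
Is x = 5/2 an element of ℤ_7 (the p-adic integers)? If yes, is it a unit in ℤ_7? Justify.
x ∈ ℤ_7^× (unit); v_7(x) = 0

ℤ_7 = {x ∈ ℚ_7 : v_7(x) ≥ 0} and ℤ_7^× = {x ∈ ℤ_7 : v_7(x) = 0}. Here v_7(5/2) = v_7(num) − v_7(den) = 0; compare against these criteria.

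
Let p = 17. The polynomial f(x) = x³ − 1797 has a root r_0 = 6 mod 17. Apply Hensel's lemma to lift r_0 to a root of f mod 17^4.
r_3 = 17176 (mod 83521)

Hensel: r_{i+1} = r_i − f(r_i)/f′(r_i) mod 17^{i+2}, where f′(x) = 3x². Iterate:
  r_0 = 6 (mod 17)
  r_1 = 125 (mod 289)
  r_2 = 2437 (mod 4913)
  r_3 = 17176 (mod 83521)
Final: r = 17176 with f(r) ≡ 0 mod 17^4.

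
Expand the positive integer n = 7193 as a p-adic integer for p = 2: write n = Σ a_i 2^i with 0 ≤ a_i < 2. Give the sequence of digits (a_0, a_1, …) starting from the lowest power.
(a_0, a_1, …) = (1, 0, 0, 1, 1, 0, 0, 0, 0, 0, 1, 1, 1)

Repeated division by 2 gives the digits low-to-high: 7193 = 1 + 1·2^3 + 1·2^4 + 1·2^10 + 1·2^11 + 1·2^12. Digit sequence: (1, 0, 0, 1, 1, 0, 0, 0, 0, 0, 1, 1, 1).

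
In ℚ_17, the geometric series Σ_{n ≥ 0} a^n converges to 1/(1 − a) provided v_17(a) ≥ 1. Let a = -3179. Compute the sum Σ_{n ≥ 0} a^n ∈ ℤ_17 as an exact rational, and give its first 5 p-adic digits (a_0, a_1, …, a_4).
Σ a^n = 1/(1 − a) = 1/3180;  first 5 digits = (1, 0, 6, 16, 1)

v_17(a) = 2 ≥ 1, so the series converges in ℤ_17 to 1/(1 − a) = 1/(1 − (-3179)) = 1/3180. Expand this rational in ℤ_17: compute digits iteratively via d_i = x_i mod 17, x_{i+1} = (x_i − d_i)/17. The first 5 digits are (1, 0, 6, 16, 1).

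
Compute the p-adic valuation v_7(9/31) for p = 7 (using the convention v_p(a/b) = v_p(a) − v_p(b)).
v_7(9/31) = 0

Factor powers of 7 from the numerator and denominator of the reduced fraction: 9 = 7^0 · 9 and 31 = 7^0 · 31. Apply v_p(a/b) = v_p(a) − v_p(b): v_7(9/31) = 0 − 0 = 0.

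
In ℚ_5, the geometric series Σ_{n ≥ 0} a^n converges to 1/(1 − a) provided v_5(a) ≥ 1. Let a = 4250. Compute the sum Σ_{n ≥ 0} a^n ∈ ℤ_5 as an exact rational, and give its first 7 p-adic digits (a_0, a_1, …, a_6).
Σ a^n = 1/(1 − a) = -1/4249;  first 7 digits = (1, 0, 0, 4, 1, 1, 1)

v_5(a) = 3 ≥ 1, so the series converges in ℤ_5 to 1/(1 − a) = 1/(1 − 4250) = -1/4249. Expand this rational in ℤ_5: compute digits iteratively via d_i = x_i mod 5, x_{i+1} = (x_i − d_i)/5. The first 7 digits are (1, 0, 0, 4, 1, 1, 1).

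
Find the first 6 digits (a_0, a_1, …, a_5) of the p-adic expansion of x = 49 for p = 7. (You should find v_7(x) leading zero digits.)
(a_0, …, a_5) = (0, 0, 1, 0, 0, 0)

v_7(49) = 2, so a_0 = ... = a_1 = 0. Factor out: x = 7^2 · u with u = 1 a unit in ℤ_7. Expand u iteratively via a_{v+i} = u_i mod 7, u_{i+1} = (u_i − a_{v+i})/7:
  u_0 = 1;  a_2 = 1;  u_1 = (u_0 − 1)/7 = 0
  u_1 = 0;  a_3 = 0;  u_2 = (u_1 − 0)/7 = 0
  u_2 = 0;  a_4 = 0;  u_3 = (u_2 − 0)/7 = 0
  u_3 = 0;  a_5 = 0;  u_4 = (u_3 − 0)/7 = 0
Digits: (0, 0, 1, 0, 0, 0).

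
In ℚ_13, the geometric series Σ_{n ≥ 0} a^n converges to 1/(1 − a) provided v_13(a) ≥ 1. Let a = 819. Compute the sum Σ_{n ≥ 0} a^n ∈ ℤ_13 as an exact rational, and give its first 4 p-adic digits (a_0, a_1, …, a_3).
Σ a^n = 1/(1 − a) = -1/818;  first 4 digits = (1, 11, 8, 11)

v_13(a) = 1 ≥ 1, so the series converges in ℤ_13 to 1/(1 − a) = 1/(1 − 819) = -1/818. Expand this rational in ℤ_13: compute digits iteratively via d_i = x_i mod 13, x_{i+1} = (x_i − d_i)/13. The first 4 digits are (1, 11, 8, 11).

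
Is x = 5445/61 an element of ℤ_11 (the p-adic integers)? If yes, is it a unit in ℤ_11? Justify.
x ∈ ℤ_11 but not a unit; v_11(x) = 2 > 0

ℤ_11 = {x ∈ ℚ_11 : v_11(x) ≥ 0} and ℤ_11^× = {x ∈ ℤ_11 : v_11(x) = 0}. Here v_11(5445/61) = v_11(num) − v_11(den) = 2; compare against these criteria.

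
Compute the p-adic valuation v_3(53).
v_3(53) = 0

v_3(n) is the largest exponent k such that 3^k divides n. Factor out: 53 = 3^0 · 53. (Sign doesn't affect v_p.) So v_3(53) = 0.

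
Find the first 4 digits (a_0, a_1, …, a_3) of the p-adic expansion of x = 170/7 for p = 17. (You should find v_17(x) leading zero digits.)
(a_0, …, a_3) = (0, 16, 4, 7)

v_17(170/7) = 1, so a_0 = ... = a_0 = 0. Factor out: x = 17^1 · u with u = 10/7 a unit in ℤ_17. Expand u iteratively via a_{v+i} = u_i mod 17, u_{i+1} = (u_i − a_{v+i})/17:
  u_0 = 10/7;  a_1 = 16;  u_1 = (u_0 − 16)/17 = -6/7
  u_1 = -6/7;  a_2 = 4;  u_2 = (u_1 − 4)/17 = -2/7
  u_2 = -2/7;  a_3 = 7;  u_3 = (u_2 − 7)/17 = -3/7
Digits: (0, 16, 4, 7).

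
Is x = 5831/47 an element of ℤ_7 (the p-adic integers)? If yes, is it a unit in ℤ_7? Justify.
x ∈ ℤ_7 but not a unit; v_7(x) = 3 > 0

ℤ_7 = {x ∈ ℚ_7 : v_7(x) ≥ 0} and ℤ_7^× = {x ∈ ℤ_7 : v_7(x) = 0}. Here v_7(5831/47) = v_7(num) − v_7(den) = 3; compare against these criteria.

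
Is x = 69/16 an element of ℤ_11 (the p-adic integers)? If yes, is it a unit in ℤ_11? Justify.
x ∈ ℤ_11^× (unit); v_11(x) = 0

ℤ_11 = {x ∈ ℚ_11 : v_11(x) ≥ 0} and ℤ_11^× = {x ∈ ℤ_11 : v_11(x) = 0}. Here v_11(69/16) = v_11(num) − v_11(den) = 0; compare against these criteria.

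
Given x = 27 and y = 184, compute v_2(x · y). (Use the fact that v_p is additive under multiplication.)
v_2(4968) = 3

v_p(x) = 0 (factor: 27 = 2^0 · 27); v_p(y) = 3 (factor: 184 = 2^3 · 23). Additivity: v_p(xy) = v_p(x) + v_p(y) = 0 + 3 = 3. (Direct check: xy = 4968 = 2^3 · (621).)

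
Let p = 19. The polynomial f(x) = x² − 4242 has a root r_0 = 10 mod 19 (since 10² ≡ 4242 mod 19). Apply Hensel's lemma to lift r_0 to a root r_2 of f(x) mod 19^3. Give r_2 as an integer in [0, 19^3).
r_2 = 5957 (mod 6859)

Hensel's recurrence: r_{i+1} = r_i − f(r_i)·(f′(r_i))^{-1} mod 19^{i+2}, with f′(x) = 2x. Iterate:
  r_0 = 10 (mod 19)
  r_1 = 181 (mod 361)
  r_2 = 5957 (mod 6859)
Final: r_2 = 5957, and one checks f(r_2) ≡ 0 mod 19^3.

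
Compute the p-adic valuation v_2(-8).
v_2(-8) = 3

v_2(n) is the largest exponent k such that 2^k divides n. Factor out: -8 = -2^3 · 1. (Sign doesn't affect v_p.) So v_2(-8) = 3.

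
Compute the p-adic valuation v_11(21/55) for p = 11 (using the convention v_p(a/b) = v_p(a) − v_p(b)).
v_11(21/55) = -1

Factor powers of 11 from the numerator and denominator of the reduced fraction: 21 = 11^0 · 21 and 55 = 11^1 · 5. Apply v_p(a/b) = v_p(a) − v_p(b): v_11(21/55) = 0 − 1 = -1.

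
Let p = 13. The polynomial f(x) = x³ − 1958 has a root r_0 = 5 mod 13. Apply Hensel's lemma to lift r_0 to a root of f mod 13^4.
r_3 = 9027 (mod 28561)

Hensel: r_{i+1} = r_i − f(r_i)/f′(r_i) mod 13^{i+2}, where f′(x) = 3x². Iterate:
  r_0 = 5 (mod 13)
  r_1 = 70 (mod 169)
  r_2 = 239 (mod 2197)
  r_3 = 9027 (mod 28561)
Final: r = 9027 with f(r) ≡ 0 mod 13^4.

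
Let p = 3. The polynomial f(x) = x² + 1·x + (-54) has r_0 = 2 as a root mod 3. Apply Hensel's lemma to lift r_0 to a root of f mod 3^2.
r_1 = 8 (mod 9)

Hensel: r_{i+1} = r_i − f(r_i)·(f′(r_i))^{-1} mod 3^{i+2}, f′(x) = 2x + 1. Iterate:
  r_0 = 2 (mod 3)
  r_1 = 8 (mod 9)
Final: r = 8 satisfies f(r) ≡ 0 mod 3^2.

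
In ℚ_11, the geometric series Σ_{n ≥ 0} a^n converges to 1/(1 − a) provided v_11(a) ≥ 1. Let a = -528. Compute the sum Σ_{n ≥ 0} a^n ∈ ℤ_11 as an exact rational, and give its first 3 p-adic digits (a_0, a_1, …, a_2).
Σ a^n = 1/(1 − a) = 1/529;  first 3 digits = (1, 7, 0)

v_11(a) = 1 ≥ 1, so the series converges in ℤ_11 to 1/(1 − a) = 1/(1 − (-528)) = 1/529. Expand this rational in ℤ_11: compute digits iteratively via d_i = x_i mod 11, x_{i+1} = (x_i − d_i)/11. The first 3 digits are (1, 7, 0).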